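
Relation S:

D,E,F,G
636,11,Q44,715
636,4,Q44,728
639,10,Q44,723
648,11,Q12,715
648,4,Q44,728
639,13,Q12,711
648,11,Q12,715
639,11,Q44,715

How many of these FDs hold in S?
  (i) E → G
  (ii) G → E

2

(i) E → G: every LHS value maps to a single RHS value — holds.
(ii) G → E: every LHS value maps to a single RHS value — holds.
2 of the 2 dependencies hold.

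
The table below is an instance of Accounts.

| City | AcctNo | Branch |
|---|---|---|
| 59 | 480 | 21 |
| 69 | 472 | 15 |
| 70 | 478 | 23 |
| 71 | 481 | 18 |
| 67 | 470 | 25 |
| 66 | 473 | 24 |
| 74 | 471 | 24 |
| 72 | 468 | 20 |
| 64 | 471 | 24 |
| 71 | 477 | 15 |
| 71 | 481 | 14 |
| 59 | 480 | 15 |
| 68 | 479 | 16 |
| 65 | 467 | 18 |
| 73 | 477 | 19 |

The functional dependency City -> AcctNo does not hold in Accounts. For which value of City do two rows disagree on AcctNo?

71

City=59: 2 rows → AcctNo = 480, 480 ✓
City=69: 1 row → AcctNo = 472 ✓
City=70: 1 row → AcctNo = 478 ✓
City=71: 3 rows → AcctNo takes values {481, 477} — violation
City=67: 1 row → AcctNo = 470 ✓
City=66: 1 row → AcctNo = 473 ✓
City=74: 1 row → AcctNo = 471 ✓
City=72: 1 row → AcctNo = 468 ✓
City=64: 1 row → AcctNo = 471 ✓
City=68: 1 row → AcctNo = 479 ✓
City=65: 1 row → AcctNo = 467 ✓
City=73: 1 row → AcctNo = 477 ✓
The only City value with inconsistent AcctNo is City=71.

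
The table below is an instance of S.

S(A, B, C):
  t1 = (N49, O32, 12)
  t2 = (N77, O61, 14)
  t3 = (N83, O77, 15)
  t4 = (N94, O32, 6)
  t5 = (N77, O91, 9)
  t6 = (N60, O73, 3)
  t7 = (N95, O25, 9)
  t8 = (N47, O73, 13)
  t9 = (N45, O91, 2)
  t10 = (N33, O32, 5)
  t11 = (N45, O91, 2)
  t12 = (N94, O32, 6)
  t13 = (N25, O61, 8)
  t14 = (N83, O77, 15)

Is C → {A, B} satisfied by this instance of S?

No

C=12: row 1 → {A,B} = (N49, O32) ✓
C=14: row 2 → {A,B} = (N77, O61) ✓
C=15: rows 3, 14 → {A,B} = (N83, O77), (N83, O77) ✓
C=6: rows 4, 12 → {A,B} = (N94, O32), (N94, O32) ✓
C=9: rows 5, 7 → {A,B} takes values {(N77, O91), (N95, O25)} — violation
C=3: row 6 → {A,B} = (N60, O73) ✓
C=13: row 8 → {A,B} = (N47, O73) ✓
C=2: rows 9, 11 → {A,B} = (N45, O91), (N45, O91) ✓
C=5: row 10 → {A,B} = (N33, O32) ✓
C=8: row 13 → {A,B} = (N25, O61) ✓
Two rows agree on C but differ on {A, B}, so C → {A, B} does not hold.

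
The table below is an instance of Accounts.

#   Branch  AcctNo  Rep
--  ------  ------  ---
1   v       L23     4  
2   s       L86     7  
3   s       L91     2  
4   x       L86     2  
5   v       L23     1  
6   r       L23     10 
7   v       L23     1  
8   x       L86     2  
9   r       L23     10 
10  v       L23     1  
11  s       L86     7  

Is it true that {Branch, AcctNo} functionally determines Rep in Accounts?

No

(Branch=v, AcctNo=L23): rows 1, 5, 7, 10 → Rep takes values {4, 1} — violation
(Branch=s, AcctNo=L86): rows 2, 11 → Rep = 7, 7 ✓
(Branch=s, AcctNo=L91): row 3 → Rep = 2 ✓
(Branch=x, AcctNo=L86): rows 4, 8 → Rep = 2, 2 ✓
(Branch=r, AcctNo=L23): rows 6, 9 → Rep = 10, 10 ✓
Two rows agree on {Branch, AcctNo} but differ on Rep, so {Branch, AcctNo} → Rep does not hold.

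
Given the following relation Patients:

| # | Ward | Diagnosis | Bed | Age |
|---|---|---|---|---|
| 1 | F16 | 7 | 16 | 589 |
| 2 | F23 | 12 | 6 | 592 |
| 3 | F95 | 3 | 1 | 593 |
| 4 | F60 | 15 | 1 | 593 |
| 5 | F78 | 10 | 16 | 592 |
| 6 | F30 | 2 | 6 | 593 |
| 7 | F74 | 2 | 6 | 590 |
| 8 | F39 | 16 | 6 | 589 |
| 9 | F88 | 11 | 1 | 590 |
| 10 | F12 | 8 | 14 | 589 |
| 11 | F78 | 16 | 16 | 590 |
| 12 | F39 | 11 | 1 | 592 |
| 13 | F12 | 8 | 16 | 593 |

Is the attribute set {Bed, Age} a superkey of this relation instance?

Rows 3 and 4 have the same {Bed, Age} value (Bed=1, Age=593) but are distinct tuples, so {Bed, Age} does not determine every attribute — not a superkey.

No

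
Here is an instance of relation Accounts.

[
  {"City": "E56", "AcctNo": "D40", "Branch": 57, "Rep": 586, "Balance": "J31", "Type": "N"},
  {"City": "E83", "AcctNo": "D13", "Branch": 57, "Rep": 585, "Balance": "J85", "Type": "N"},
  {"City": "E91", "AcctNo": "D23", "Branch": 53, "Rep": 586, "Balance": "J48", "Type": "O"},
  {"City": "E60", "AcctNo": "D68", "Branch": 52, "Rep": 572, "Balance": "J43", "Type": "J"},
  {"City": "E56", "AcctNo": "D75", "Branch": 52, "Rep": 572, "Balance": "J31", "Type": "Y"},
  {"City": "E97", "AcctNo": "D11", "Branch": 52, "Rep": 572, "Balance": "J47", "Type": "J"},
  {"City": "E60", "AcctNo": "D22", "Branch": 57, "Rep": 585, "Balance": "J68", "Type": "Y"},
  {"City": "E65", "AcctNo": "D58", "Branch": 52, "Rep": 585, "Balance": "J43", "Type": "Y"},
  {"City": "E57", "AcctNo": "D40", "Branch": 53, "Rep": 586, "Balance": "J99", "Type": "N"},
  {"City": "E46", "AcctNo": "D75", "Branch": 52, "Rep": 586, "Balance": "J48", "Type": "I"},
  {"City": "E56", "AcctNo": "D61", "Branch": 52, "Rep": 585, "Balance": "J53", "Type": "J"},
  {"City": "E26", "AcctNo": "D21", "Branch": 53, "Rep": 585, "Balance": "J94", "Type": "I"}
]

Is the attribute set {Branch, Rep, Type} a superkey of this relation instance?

No

Two distinct rows share (Branch=52, Rep=572, Type=J), so {Branch, Rep, Type} does not determine every attribute — not a superkey.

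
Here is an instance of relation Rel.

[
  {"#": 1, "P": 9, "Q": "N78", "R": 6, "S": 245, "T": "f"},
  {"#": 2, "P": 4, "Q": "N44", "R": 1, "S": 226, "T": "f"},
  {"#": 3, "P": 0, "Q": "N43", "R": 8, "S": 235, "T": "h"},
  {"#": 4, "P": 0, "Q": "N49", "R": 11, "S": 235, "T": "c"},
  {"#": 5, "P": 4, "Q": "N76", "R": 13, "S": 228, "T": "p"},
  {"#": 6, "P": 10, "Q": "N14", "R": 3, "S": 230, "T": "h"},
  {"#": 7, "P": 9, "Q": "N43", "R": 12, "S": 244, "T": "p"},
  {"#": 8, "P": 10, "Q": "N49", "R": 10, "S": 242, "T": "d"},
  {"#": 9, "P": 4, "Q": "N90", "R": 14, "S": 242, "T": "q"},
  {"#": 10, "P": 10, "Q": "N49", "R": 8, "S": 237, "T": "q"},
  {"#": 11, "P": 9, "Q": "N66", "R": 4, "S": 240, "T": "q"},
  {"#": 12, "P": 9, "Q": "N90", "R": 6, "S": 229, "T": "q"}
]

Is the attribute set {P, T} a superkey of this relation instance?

Rows 11 and 12 have the same {P, T} value (P=9, T=q) but are distinct tuples, so {P, T} does not determine every attribute — not a superkey.

No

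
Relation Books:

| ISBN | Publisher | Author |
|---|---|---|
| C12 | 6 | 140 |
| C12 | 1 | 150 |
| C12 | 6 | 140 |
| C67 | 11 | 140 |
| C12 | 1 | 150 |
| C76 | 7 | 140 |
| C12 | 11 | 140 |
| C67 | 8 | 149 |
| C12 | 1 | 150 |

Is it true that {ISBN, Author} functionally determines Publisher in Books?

No

(ISBN=C12, Author=140): 3 rows → Publisher takes values {6, 11} — violation
(ISBN=C12, Author=150): 3 rows → Publisher = 1, 1, 1 ✓
(ISBN=C67, Author=140): 1 row → Publisher = 11 ✓
(ISBN=C76, Author=140): 1 row → Publisher = 7 ✓
(ISBN=C67, Author=149): 1 row → Publisher = 8 ✓
Two rows agree on {ISBN, Author} but differ on Publisher, so {ISBN, Author} -> Publisher does not hold.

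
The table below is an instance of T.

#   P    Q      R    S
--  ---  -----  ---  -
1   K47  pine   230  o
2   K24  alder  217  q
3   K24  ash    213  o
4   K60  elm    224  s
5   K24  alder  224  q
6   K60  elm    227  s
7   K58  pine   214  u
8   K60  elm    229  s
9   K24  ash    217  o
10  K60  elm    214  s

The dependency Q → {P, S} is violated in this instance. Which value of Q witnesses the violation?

Q=pine: rows 1, 7 → {P,S} takes values {(K47, o), (K58, u)} — violation
Q=alder: rows 2, 5 → {P,S} = (K24, q), (K24, q) ✓
Q=ash: rows 3, 9 → {P,S} = (K24, o), (K24, o) ✓
Q=elm: rows 4, 6, 8, 10 → {P,S} = (K60, s), (K60, s), (K60, s), (K60, s) ✓
The only Q value with inconsistent RHS is Q=pine.

pine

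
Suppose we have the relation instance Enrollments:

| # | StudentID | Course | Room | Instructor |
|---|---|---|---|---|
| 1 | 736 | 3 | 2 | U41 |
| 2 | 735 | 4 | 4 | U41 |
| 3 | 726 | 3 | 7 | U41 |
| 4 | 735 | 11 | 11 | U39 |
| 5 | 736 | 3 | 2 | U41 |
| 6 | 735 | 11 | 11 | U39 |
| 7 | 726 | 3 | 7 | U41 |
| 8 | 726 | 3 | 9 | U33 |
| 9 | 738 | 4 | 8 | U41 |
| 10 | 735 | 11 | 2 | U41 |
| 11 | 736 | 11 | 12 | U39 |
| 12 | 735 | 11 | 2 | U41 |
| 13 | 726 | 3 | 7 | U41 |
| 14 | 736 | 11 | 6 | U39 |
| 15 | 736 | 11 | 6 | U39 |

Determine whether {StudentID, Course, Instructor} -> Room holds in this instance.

No

(StudentID=736, Course=3, Instructor=U41): rows 1, 5 → Room = 2, 2 ✓
(StudentID=735, Course=4, Instructor=U41): row 2 → Room = 4 ✓
(StudentID=726, Course=3, Instructor=U41): rows 3, 7, 13 → Room = 7, 7, 7 ✓
(StudentID=735, Course=11, Instructor=U39): rows 4, 6 → Room = 11, 11 ✓
(StudentID=726, Course=3, Instructor=U33): row 8 → Room = 9 ✓
(StudentID=738, Course=4, Instructor=U41): row 9 → Room = 8 ✓
(StudentID=735, Course=11, Instructor=U41): rows 10, 12 → Room = 2, 2 ✓
(StudentID=736, Course=11, Instructor=U39): rows 11, 14, 15 → Room takes values {12, 6} — violation
Two rows agree on {StudentID, Course, Instructor} but differ on Room, so {StudentID, Course, Instructor} -> Room does not hold.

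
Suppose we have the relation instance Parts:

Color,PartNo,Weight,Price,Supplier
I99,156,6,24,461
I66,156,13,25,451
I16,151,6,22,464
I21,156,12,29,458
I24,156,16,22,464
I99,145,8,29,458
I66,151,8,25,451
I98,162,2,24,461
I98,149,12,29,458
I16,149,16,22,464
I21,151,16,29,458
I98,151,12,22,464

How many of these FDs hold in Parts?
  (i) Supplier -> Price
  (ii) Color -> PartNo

1

(i) Supplier -> Price: every LHS value maps to a single RHS value — holds.
(ii) Color -> PartNo: Color=I99: 2 rows → PartNo takes values {156, 145} — violation; Color=I66: 2 rows → PartNo takes values {156, 151} — violation; Color=I16: 2 rows → PartNo takes values {151, 149} — violation; Color=I21: 2 rows → PartNo takes values {156, 151} — violation; Color=I98: 3 rows → PartNo takes values {162, 149, 151} — violation — fails.
1 of the 2 dependencies holds.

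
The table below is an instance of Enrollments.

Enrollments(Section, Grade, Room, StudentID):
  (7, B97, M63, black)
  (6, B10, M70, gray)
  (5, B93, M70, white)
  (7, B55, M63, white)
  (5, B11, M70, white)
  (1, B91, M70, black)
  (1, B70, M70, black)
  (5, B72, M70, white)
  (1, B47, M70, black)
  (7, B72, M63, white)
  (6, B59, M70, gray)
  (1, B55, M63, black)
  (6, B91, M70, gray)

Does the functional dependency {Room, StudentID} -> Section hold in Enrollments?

No

(Room=M63, StudentID=black): 2 rows → Section takes values {7, 1} — violation
(Room=M70, StudentID=gray): 3 rows → Section = 6, 6, 6 ✓
(Room=M70, StudentID=white): 3 rows → Section = 5, 5, 5 ✓
(Room=M63, StudentID=white): 2 rows → Section = 7, 7 ✓
(Room=M70, StudentID=black): 3 rows → Section = 1, 1, 1 ✓
Two rows agree on {Room, StudentID} but differ on Section, so {Room, StudentID} -> Section does not hold.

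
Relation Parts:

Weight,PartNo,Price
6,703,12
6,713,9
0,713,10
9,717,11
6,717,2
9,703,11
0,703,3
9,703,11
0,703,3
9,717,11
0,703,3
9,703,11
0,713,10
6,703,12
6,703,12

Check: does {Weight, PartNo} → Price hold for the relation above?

Yes

(Weight=6, PartNo=703): 3 rows → Price = 12, 12, 12 ✓
(Weight=6, PartNo=713): 1 row → Price = 9 ✓
(Weight=0, PartNo=713): 2 rows → Price = 10, 10 ✓
(Weight=9, PartNo=717): 2 rows → Price = 11, 11 ✓
(Weight=6, PartNo=717): 1 row → Price = 2 ✓
(Weight=9, PartNo=703): 3 rows → Price = 11, 11, 11 ✓
(Weight=0, PartNo=703): 3 rows → Price = 3, 3, 3 ✓
Every {Weight, PartNo} value is associated with a single Price value, so {Weight, PartNo} → Price holds.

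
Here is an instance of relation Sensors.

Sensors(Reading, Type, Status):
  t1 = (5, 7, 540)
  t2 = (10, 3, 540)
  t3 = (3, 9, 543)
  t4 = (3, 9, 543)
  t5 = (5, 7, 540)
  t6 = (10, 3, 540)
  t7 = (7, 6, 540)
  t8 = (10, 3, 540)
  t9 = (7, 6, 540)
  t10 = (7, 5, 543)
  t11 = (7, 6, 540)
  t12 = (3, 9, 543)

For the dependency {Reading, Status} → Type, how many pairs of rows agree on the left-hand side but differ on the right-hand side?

0

(Reading=5, Status=540): all 2 rows agree on Type — 0 pairs.
(Reading=10, Status=540): all 3 rows agree on Type — 0 pairs.
(Reading=3, Status=543): all 3 rows agree on Type — 0 pairs.
(Reading=7, Status=540): all 3 rows agree on Type — 0 pairs.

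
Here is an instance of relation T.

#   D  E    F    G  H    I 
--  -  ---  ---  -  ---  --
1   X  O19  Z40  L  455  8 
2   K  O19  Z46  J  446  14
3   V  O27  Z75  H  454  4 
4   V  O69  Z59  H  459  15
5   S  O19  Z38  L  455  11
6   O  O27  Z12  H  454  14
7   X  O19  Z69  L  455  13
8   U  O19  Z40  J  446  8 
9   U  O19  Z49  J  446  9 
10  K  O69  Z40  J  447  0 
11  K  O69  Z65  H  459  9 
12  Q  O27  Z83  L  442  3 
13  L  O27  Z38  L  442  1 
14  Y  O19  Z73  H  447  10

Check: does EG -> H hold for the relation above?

(E=O19, G=L): rows 1, 5, 7 → H = 455, 455, 455 ✓
(E=O19, G=J): rows 2, 8, 9 → H = 446, 446, 446 ✓
(E=O27, G=H): rows 3, 6 → H = 454, 454 ✓
(E=O69, G=H): rows 4, 11 → H = 459, 459 ✓
(E=O69, G=J): row 10 → H = 447 ✓
(E=O27, G=L): rows 12, 13 → H = 442, 442 ✓
(E=O19, G=H): row 14 → H = 447 ✓
Every EG value is associated with a single H value, so EG -> H holds.

Yes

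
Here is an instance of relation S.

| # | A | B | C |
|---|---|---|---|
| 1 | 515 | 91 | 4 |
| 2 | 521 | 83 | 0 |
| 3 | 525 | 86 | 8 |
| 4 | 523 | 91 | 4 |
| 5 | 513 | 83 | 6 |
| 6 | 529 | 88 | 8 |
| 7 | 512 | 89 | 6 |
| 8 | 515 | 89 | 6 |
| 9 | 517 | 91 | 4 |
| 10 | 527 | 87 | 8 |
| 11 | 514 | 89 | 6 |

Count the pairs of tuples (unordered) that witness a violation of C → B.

6

C=4: all 3 rows agree on B — 0 pairs.
C=8: violating pairs (3,6), (3,10), (6,10) — 3 pairs.
C=6: violating pairs (5,7), (5,8), (5,11) — 3 pairs.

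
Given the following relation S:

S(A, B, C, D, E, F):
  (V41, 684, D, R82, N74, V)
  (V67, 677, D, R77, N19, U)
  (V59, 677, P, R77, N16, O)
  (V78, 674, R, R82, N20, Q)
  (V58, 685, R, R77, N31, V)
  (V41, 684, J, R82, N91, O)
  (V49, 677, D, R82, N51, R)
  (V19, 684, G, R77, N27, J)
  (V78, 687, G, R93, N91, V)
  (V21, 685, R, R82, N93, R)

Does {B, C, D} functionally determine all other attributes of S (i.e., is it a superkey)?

All 10 rows have distinct {B, C, D} values, so {B, C, D} → (all attributes) holds and {B, C, D} is a superkey.

Yes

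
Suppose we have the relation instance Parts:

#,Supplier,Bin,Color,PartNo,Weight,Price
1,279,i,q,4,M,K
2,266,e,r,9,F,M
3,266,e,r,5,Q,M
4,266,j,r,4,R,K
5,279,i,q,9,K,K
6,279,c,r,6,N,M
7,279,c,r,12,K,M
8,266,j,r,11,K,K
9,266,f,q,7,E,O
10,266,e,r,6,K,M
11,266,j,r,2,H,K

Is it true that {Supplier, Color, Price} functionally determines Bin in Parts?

Yes

(Supplier=279, Color=q, Price=K): rows 1, 5 → Bin = i, i ✓
(Supplier=266, Color=r, Price=M): rows 2, 3, 10 → Bin = e, e, e ✓
(Supplier=266, Color=r, Price=K): rows 4, 8, 11 → Bin = j, j, j ✓
(Supplier=279, Color=r, Price=M): rows 6, 7 → Bin = c, c ✓
(Supplier=266, Color=q, Price=O): row 9 → Bin = f ✓
Every {Supplier, Color, Price} value is associated with a single Bin value, so {Supplier, Color, Price} → Bin holds.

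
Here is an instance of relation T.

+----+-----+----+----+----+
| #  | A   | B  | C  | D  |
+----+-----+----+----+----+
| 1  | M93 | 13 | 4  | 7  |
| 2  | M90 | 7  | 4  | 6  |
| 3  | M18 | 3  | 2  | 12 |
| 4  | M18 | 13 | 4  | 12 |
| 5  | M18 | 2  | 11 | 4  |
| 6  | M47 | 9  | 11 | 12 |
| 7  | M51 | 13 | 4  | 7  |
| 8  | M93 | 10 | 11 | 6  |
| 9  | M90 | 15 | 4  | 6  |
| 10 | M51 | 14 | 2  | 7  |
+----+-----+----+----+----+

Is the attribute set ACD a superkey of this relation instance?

No

Rows 2 and 9 have the same ACD value (A=M90, C=4, D=6) but are distinct tuples, so ACD does not determine every attribute — not a superkey.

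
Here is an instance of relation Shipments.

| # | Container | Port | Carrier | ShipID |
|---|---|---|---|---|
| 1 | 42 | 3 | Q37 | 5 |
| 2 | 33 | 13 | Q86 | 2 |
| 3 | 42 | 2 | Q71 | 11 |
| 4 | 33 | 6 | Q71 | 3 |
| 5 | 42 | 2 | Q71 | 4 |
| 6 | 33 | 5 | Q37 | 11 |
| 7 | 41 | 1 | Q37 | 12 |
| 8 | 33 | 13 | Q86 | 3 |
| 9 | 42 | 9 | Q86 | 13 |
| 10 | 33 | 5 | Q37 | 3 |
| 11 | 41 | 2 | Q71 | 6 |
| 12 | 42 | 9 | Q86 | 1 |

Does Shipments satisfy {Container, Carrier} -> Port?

(Container=42, Carrier=Q37): row 1 → Port = 3 ✓
(Container=33, Carrier=Q86): rows 2, 8 → Port = 13, 13 ✓
(Container=42, Carrier=Q71): rows 3, 5 → Port = 2, 2 ✓
(Container=33, Carrier=Q71): row 4 → Port = 6 ✓
(Container=33, Carrier=Q37): rows 6, 10 → Port = 5, 5 ✓
(Container=41, Carrier=Q37): row 7 → Port = 1 ✓
(Container=42, Carrier=Q86): rows 9, 12 → Port = 9, 9 ✓
(Container=41, Carrier=Q71): row 11 → Port = 2 ✓
Every {Container, Carrier} value is associated with a single Port value, so {Container, Carrier} -> Port holds.

Yes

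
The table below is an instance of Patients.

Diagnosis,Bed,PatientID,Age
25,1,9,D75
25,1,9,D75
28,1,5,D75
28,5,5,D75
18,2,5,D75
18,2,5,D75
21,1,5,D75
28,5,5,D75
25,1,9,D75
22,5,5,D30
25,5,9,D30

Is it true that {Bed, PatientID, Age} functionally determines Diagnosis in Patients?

(Bed=1, PatientID=9, Age=D75): 3 rows → Diagnosis = 25, 25, 25 ✓
(Bed=1, PatientID=5, Age=D75): 2 rows → Diagnosis takes values {28, 21} — violation
(Bed=5, PatientID=5, Age=D75): 2 rows → Diagnosis = 28, 28 ✓
(Bed=2, PatientID=5, Age=D75): 2 rows → Diagnosis = 18, 18 ✓
(Bed=5, PatientID=5, Age=D30): 1 row → Diagnosis = 22 ✓
(Bed=5, PatientID=9, Age=D30): 1 row → Diagnosis = 25 ✓
Two rows agree on {Bed, PatientID, Age} but differ on Diagnosis, so {Bed, PatientID, Age} -> Diagnosis does not hold.

No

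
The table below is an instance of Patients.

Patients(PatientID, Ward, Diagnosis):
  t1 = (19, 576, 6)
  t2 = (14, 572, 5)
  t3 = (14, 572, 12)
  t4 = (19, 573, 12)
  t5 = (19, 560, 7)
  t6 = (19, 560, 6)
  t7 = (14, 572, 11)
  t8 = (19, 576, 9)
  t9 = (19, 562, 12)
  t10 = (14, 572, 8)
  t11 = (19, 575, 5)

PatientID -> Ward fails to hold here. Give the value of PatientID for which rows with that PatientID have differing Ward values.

19

PatientID=19: rows 1, 4, 5, 6, 8, 9, 11 → Ward takes values {576, 573, 560, 562, 575} — violation
PatientID=14: rows 2, 3, 7, 10 → Ward = 572, 572, 572, 572 ✓
The only PatientID value with inconsistent Ward is PatientID=19.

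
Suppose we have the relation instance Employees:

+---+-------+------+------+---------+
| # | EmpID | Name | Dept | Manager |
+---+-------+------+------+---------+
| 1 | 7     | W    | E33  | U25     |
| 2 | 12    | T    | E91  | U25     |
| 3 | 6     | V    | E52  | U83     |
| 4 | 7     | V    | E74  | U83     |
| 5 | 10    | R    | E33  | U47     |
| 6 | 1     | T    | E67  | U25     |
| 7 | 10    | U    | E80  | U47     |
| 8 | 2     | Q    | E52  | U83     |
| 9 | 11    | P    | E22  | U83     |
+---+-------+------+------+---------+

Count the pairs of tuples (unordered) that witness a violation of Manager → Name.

8

Manager=U25: violating pairs (1,2), (1,6) — 2 pairs.
Manager=U83: violating pairs (3,8), (3,9), (4,8), (4,9), (8,9) — 5 pairs.
Manager=U47: violating pairs (5,7) — 1 pair.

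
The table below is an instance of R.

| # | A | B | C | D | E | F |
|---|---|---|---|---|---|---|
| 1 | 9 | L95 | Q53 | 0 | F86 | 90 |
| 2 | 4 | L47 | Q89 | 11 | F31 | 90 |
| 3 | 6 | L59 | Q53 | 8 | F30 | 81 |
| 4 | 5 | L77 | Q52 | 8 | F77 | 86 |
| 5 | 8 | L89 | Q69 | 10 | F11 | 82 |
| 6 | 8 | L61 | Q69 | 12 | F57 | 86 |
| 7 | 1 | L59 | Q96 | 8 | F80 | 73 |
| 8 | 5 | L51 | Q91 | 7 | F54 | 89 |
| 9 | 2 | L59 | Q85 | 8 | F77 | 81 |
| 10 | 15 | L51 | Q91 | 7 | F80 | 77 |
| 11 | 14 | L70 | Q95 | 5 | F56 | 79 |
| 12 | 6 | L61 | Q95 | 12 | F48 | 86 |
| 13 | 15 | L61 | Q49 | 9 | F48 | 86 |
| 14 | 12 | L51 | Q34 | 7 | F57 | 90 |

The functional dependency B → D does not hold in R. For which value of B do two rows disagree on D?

L61

B=L95: row 1 → D = 0 ✓
B=L47: row 2 → D = 11 ✓
B=L59: rows 3, 7, 9 → D = 8, 8, 8 ✓
B=L77: row 4 → D = 8 ✓
B=L89: row 5 → D = 10 ✓
B=L61: rows 6, 12, 13 → D takes values {12, 9} — violation
B=L51: rows 8, 10, 14 → D = 7, 7, 7 ✓
B=L70: row 11 → D = 5 ✓
The only B value with inconsistent D is B=L61.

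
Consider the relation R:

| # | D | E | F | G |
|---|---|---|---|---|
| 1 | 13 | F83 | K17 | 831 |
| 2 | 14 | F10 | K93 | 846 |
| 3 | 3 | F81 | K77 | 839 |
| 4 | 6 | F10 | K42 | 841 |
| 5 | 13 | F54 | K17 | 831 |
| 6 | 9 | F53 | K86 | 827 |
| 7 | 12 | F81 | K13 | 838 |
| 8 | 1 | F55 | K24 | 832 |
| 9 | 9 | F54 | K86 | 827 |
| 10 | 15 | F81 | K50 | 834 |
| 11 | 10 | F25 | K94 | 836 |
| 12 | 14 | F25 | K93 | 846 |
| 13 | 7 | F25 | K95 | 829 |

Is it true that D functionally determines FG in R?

D=13: rows 1, 5 → {F,G} = (K17, 831), (K17, 831) ✓
D=14: rows 2, 12 → {F,G} = (K93, 846), (K93, 846) ✓
D=3: row 3 → {F,G} = (K77, 839) ✓
D=6: row 4 → {F,G} = (K42, 841) ✓
D=9: rows 6, 9 → {F,G} = (K86, 827), (K86, 827) ✓
D=12: row 7 → {F,G} = (K13, 838) ✓
D=1: row 8 → {F,G} = (K24, 832) ✓
D=15: row 10 → {F,G} = (K50, 834) ✓
D=10: row 11 → {F,G} = (K94, 836) ✓
D=7: row 13 → {F,G} = (K95, 829) ✓
Every D value is associated with a single FG value, so D → FG holds.

Yes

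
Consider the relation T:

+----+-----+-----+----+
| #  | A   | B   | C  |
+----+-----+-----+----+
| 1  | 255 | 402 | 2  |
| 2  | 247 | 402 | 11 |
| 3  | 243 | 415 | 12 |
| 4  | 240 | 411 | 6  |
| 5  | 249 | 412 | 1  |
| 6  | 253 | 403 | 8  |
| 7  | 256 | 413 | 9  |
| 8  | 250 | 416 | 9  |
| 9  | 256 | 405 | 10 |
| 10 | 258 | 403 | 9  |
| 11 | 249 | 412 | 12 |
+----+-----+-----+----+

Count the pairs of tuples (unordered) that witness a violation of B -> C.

3

B=402: violating pairs (1,2) — 1 pair.
B=412: violating pairs (5,11) — 1 pair.
B=403: violating pairs (6,10) — 1 pair.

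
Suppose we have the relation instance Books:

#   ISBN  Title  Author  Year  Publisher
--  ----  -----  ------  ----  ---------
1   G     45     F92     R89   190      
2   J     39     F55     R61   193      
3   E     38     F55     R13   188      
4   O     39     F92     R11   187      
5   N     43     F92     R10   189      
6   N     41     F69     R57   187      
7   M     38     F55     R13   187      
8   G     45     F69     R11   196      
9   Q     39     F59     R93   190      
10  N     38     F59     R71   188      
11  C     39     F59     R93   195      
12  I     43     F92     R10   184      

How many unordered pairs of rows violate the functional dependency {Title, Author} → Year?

(Title=38, Author=F55): all 2 rows agree on Year — 0 pairs.
(Title=43, Author=F92): all 2 rows agree on Year — 0 pairs.
(Title=39, Author=F59): all 2 rows agree on Year — 0 pairs.

0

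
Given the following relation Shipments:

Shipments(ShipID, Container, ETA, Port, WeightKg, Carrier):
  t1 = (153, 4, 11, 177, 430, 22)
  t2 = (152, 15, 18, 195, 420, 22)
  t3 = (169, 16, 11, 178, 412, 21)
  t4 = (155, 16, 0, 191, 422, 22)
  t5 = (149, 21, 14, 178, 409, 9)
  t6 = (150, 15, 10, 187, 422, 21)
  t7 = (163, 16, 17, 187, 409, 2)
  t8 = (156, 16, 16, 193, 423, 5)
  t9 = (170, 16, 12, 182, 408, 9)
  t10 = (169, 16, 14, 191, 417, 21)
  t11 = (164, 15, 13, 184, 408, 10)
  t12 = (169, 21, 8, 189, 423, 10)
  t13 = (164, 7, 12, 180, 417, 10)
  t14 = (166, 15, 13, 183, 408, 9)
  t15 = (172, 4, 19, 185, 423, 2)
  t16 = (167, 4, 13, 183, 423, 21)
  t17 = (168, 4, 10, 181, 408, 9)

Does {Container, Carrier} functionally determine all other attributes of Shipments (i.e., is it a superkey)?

Rows 3 and 10 have the same {Container, Carrier} value (Container=16, Carrier=21) but are distinct tuples, so {Container, Carrier} does not determine every attribute — not a superkey.

No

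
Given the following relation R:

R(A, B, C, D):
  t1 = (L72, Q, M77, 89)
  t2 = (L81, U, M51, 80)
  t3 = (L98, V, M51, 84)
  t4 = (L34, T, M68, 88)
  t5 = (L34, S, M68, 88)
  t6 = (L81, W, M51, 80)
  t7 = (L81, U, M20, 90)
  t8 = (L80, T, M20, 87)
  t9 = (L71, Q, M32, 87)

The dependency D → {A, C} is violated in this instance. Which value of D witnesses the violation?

87

D=89: row 1 → {A,C} = (L72, M77) ✓
D=80: rows 2, 6 → {A,C} = (L81, M51), (L81, M51) ✓
D=84: row 3 → {A,C} = (L98, M51) ✓
D=88: rows 4, 5 → {A,C} = (L34, M68), (L34, M68) ✓
D=90: row 7 → {A,C} = (L81, M20) ✓
D=87: rows 8, 9 → {A,C} takes values {(L80, M20), (L71, M32)} — violation
The only D value with inconsistent RHS is D=87.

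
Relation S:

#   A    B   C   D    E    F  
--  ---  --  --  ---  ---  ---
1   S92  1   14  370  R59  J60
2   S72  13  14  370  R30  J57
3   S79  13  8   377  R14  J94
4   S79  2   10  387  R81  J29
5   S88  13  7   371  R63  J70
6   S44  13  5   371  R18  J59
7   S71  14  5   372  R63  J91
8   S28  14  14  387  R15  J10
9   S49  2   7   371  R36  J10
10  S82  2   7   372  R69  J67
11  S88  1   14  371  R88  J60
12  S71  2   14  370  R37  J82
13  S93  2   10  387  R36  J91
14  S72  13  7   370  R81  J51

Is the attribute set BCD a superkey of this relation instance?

No

Rows 4 and 13 have the same BCD value (B=2, C=10, D=387) but are distinct tuples, so BCD does not determine every attribute — not a superkey.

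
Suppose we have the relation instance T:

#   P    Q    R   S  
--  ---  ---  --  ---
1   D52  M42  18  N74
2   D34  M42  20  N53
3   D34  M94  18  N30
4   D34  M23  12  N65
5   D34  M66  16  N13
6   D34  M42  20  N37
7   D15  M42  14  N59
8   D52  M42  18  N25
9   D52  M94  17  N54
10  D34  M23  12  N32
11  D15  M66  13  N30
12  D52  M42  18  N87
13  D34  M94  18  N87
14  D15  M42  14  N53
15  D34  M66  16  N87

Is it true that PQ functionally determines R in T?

(P=D52, Q=M42): rows 1, 8, 12 → R = 18, 18, 18 ✓
(P=D34, Q=M42): rows 2, 6 → R = 20, 20 ✓
(P=D34, Q=M94): rows 3, 13 → R = 18, 18 ✓
(P=D34, Q=M23): rows 4, 10 → R = 12, 12 ✓
(P=D34, Q=M66): rows 5, 15 → R = 16, 16 ✓
(P=D15, Q=M42): rows 7, 14 → R = 14, 14 ✓
(P=D52, Q=M94): row 9 → R = 17 ✓
(P=D15, Q=M66): row 11 → R = 13 ✓
Every PQ value is associated with a single R value, so PQ -> R holds.

Yes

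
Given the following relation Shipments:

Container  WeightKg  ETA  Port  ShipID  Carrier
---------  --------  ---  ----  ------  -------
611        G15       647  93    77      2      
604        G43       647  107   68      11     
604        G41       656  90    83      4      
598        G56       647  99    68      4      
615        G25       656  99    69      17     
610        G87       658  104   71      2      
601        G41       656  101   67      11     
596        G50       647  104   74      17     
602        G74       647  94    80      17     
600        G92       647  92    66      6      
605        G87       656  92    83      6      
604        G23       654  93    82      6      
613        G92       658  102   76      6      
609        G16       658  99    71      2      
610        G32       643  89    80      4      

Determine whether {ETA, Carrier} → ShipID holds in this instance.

(ETA=647, Carrier=2): 1 row → ShipID = 77 ✓
(ETA=647, Carrier=11): 1 row → ShipID = 68 ✓
(ETA=656, Carrier=4): 1 row → ShipID = 83 ✓
(ETA=647, Carrier=4): 1 row → ShipID = 68 ✓
(ETA=656, Carrier=17): 1 row → ShipID = 69 ✓
(ETA=658, Carrier=2): 2 rows → ShipID = 71, 71 ✓
(ETA=656, Carrier=11): 1 row → ShipID = 67 ✓
(ETA=647, Carrier=17): 2 rows → ShipID takes values {74, 80} — violation
(ETA=647, Carrier=6): 1 row → ShipID = 66 ✓
(ETA=656, Carrier=6): 1 row → ShipID = 83 ✓
(ETA=654, Carrier=6): 1 row → ShipID = 82 ✓
(ETA=658, Carrier=6): 1 row → ShipID = 76 ✓
(ETA=643, Carrier=4): 1 row → ShipID = 80 ✓
Two rows agree on {ETA, Carrier} but differ on ShipID, so {ETA, Carrier} → ShipID does not hold.

No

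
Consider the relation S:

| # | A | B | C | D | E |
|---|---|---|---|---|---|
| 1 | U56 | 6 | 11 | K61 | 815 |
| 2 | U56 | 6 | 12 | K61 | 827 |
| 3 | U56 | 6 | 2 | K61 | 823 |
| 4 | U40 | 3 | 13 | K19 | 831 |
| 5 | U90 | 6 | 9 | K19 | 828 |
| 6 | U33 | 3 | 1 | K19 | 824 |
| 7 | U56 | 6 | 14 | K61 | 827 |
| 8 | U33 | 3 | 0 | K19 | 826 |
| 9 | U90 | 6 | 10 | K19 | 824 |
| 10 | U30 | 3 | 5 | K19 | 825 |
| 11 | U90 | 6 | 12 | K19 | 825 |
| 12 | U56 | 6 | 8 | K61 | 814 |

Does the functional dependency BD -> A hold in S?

No

(B=6, D=K61): rows 1, 2, 3, 7, 12 → A = U56, U56, U56, U56, U56 ✓
(B=3, D=K19): rows 4, 6, 8, 10 → A takes values {U40, U33, U30} — violation
(B=6, D=K19): rows 5, 9, 11 → A = U90, U90, U90 ✓
Two rows agree on BD but differ on A, so BD -> A does not hold.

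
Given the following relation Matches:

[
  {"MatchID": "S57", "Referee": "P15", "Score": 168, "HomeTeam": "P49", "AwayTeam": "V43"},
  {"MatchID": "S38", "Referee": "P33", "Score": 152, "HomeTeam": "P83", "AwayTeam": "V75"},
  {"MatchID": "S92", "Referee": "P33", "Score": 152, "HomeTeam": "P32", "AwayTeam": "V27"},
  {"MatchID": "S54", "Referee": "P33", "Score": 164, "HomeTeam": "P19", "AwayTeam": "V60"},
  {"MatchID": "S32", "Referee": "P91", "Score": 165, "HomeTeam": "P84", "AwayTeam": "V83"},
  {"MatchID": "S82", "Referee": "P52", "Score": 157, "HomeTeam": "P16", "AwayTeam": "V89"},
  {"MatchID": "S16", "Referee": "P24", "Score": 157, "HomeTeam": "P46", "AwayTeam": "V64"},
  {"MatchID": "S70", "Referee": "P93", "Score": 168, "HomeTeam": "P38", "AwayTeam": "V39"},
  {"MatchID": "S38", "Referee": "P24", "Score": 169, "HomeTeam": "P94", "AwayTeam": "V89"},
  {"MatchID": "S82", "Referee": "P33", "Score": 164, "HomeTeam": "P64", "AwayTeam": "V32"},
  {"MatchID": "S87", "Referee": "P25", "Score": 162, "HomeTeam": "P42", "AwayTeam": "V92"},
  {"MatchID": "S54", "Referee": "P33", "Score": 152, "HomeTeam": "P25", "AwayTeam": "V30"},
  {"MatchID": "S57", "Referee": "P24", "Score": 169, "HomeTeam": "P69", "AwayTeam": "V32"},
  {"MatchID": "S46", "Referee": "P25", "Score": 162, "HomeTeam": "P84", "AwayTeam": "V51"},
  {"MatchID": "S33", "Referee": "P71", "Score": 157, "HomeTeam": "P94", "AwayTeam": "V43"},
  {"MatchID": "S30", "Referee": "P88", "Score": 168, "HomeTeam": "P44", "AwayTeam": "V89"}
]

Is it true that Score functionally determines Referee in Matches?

Score=168: 3 rows → Referee takes values {P15, P93, P88} — violation
Score=152: 3 rows → Referee = P33, P33, P33 ✓
Score=164: 2 rows → Referee = P33, P33 ✓
Score=165: 1 row → Referee = P91 ✓
Score=157: 3 rows → Referee takes values {P52, P24, P71} — violation
Score=169: 2 rows → Referee = P24, P24 ✓
Score=162: 2 rows → Referee = P25, P25 ✓
Two rows agree on Score but differ on Referee, so Score -> Referee does not hold.

No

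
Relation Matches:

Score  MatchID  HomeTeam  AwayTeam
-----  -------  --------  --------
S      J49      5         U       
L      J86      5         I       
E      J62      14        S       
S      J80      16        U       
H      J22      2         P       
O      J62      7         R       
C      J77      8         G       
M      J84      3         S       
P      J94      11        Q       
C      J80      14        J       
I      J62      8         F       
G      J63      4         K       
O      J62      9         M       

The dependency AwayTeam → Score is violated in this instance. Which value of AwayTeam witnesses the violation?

AwayTeam=U: 2 rows → Score = S, S ✓
AwayTeam=I: 1 row → Score = L ✓
AwayTeam=S: 2 rows → Score takes values {E, M} — violation
AwayTeam=P: 1 row → Score = H ✓
AwayTeam=R: 1 row → Score = O ✓
AwayTeam=G: 1 row → Score = C ✓
AwayTeam=Q: 1 row → Score = P ✓
AwayTeam=J: 1 row → Score = C ✓
AwayTeam=F: 1 row → Score = I ✓
AwayTeam=K: 1 row → Score = G ✓
AwayTeam=M: 1 row → Score = O ✓
The only AwayTeam value with inconsistent Score is AwayTeam=S.

S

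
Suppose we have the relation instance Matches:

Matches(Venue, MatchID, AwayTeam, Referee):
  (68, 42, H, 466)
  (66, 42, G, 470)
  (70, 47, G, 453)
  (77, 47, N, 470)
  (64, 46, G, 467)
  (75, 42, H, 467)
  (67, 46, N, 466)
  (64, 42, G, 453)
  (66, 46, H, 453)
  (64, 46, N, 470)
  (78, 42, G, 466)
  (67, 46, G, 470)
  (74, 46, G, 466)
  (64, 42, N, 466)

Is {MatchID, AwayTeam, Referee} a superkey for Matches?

Yes

All 14 rows have distinct {MatchID, AwayTeam, Referee} values, so {MatchID, AwayTeam, Referee} → (all attributes) holds and {MatchID, AwayTeam, Referee} is a superkey.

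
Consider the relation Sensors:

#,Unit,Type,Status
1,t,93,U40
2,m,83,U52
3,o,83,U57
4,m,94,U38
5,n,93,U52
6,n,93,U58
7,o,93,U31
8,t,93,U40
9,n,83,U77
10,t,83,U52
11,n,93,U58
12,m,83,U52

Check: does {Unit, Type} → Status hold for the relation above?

No

(Unit=t, Type=93): rows 1, 8 → Status = U40, U40 ✓
(Unit=m, Type=83): rows 2, 12 → Status = U52, U52 ✓
(Unit=o, Type=83): row 3 → Status = U57 ✓
(Unit=m, Type=94): row 4 → Status = U38 ✓
(Unit=n, Type=93): rows 5, 6, 11 → Status takes values {U52, U58} — violation
(Unit=o, Type=93): row 7 → Status = U31 ✓
(Unit=n, Type=83): row 9 → Status = U77 ✓
(Unit=t, Type=83): row 10 → Status = U52 ✓
Two rows agree on {Unit, Type} but differ on Status, so {Unit, Type} → Status does not hold.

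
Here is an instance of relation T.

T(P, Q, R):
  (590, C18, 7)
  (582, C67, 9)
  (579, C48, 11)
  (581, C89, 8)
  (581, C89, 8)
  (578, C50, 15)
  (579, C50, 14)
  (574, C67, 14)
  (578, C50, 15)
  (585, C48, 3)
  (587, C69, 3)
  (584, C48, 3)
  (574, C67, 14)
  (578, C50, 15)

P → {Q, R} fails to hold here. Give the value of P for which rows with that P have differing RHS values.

P=590: 1 row → {Q,R} = (C18, 7) ✓
P=582: 1 row → {Q,R} = (C67, 9) ✓
P=579: 2 rows → {Q,R} takes values {(C48, 11), (C50, 14)} — violation
P=581: 2 rows → {Q,R} = (C89, 8), (C89, 8) ✓
P=578: 3 rows → {Q,R} = (C50, 15), (C50, 15), (C50, 15) ✓
P=574: 2 rows → {Q,R} = (C67, 14), (C67, 14) ✓
P=585: 1 row → {Q,R} = (C48, 3) ✓
P=587: 1 row → {Q,R} = (C69, 3) ✓
P=584: 1 row → {Q,R} = (C48, 3) ✓
The only P value with inconsistent RHS is P=579.

579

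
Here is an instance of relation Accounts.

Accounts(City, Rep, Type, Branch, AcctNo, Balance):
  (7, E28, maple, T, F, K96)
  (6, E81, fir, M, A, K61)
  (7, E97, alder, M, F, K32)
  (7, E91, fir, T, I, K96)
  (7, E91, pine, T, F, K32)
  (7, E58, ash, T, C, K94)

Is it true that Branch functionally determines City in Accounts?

Branch=T: 4 rows → City = 7, 7, 7, 7 ✓
Branch=M: 2 rows → City takes values {6, 7} — violation
Two rows agree on Branch but differ on City, so Branch → City does not hold.

No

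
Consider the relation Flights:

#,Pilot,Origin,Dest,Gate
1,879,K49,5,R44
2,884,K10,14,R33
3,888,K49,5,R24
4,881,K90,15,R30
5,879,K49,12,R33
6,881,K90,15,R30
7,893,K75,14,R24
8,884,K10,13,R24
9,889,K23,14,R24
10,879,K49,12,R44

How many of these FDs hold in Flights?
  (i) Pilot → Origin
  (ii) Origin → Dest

(i) Pilot → Origin: every LHS value maps to a single RHS value — holds.
(ii) Origin → Dest: Origin=K49: rows 1, 3, 5, 10 → Dest takes values {5, 12} — violation; Origin=K10: rows 2, 8 → Dest takes values {14, 13} — violation — fails.
1 of the 2 dependencies holds.

1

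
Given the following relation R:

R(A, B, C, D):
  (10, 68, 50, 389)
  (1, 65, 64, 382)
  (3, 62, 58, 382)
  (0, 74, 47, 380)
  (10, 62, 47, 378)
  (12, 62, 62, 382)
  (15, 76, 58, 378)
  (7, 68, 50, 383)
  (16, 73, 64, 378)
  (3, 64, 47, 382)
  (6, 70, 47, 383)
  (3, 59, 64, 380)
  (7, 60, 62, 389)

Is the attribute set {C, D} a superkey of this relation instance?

All 13 rows have distinct {C, D} values, so {C, D} → (all attributes) holds and {C, D} is a superkey.

Yes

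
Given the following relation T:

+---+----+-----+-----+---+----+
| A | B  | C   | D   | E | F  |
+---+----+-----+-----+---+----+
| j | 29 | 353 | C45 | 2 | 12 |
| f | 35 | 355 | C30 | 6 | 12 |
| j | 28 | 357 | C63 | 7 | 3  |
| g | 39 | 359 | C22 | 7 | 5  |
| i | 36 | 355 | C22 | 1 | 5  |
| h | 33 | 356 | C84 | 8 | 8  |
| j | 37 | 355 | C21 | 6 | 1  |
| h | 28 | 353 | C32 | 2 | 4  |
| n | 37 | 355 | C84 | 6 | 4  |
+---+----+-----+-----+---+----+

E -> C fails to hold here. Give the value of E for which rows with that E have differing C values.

7

E=2: 2 rows → C = 353, 353 ✓
E=6: 3 rows → C = 355, 355, 355 ✓
E=7: 2 rows → C takes values {357, 359} — violation
E=1: 1 row → C = 355 ✓
E=8: 1 row → C = 356 ✓
The only E value with inconsistent C is E=7.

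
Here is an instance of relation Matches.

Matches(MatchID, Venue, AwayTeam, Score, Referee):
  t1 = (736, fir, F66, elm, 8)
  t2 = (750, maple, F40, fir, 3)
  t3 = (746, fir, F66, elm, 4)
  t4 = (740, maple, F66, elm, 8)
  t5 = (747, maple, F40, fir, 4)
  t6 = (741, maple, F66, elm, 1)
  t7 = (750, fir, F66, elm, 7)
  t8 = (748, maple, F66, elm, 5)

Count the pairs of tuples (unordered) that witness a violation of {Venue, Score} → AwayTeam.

0

(Venue=fir, Score=elm): all 3 rows agree on AwayTeam — 0 pairs.
(Venue=maple, Score=fir): all 2 rows agree on AwayTeam — 0 pairs.
(Venue=maple, Score=elm): all 3 rows agree on AwayTeam — 0 pairs.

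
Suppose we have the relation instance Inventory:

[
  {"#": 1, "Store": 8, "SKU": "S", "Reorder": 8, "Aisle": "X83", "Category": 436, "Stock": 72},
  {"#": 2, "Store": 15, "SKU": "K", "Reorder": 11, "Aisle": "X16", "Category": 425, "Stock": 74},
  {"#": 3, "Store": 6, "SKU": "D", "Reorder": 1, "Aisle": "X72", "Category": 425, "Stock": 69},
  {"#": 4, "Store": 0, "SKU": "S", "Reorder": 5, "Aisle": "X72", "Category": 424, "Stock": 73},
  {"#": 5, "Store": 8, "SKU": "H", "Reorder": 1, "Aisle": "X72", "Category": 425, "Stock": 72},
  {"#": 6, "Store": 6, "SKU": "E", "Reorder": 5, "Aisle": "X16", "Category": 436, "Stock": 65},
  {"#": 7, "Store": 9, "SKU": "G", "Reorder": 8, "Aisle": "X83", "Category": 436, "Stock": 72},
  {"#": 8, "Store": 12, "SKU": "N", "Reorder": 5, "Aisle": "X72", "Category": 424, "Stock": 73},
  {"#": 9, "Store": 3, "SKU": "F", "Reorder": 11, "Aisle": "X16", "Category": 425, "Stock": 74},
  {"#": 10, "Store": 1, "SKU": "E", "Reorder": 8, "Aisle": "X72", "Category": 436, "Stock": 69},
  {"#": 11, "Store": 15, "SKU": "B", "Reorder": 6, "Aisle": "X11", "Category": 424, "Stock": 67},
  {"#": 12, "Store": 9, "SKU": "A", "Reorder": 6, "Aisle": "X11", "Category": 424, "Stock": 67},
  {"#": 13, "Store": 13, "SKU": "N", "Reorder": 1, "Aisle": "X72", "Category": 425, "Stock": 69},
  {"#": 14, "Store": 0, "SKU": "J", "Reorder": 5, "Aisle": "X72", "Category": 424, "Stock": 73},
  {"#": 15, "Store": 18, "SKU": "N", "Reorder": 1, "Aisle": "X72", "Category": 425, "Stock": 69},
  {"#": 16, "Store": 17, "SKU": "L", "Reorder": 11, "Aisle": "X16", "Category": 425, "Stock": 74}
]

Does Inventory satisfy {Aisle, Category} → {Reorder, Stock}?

(Aisle=X83, Category=436): rows 1, 7 → {Reorder,Stock} = (8, 72), (8, 72) ✓
(Aisle=X16, Category=425): rows 2, 9, 16 → {Reorder,Stock} = (11, 74), (11, 74), (11, 74) ✓
(Aisle=X72, Category=425): rows 3, 5, 13, 15 → {Reorder,Stock} takes values {(1, 69), (1, 72)} — violation
(Aisle=X72, Category=424): rows 4, 8, 14 → {Reorder,Stock} = (5, 73), (5, 73), (5, 73) ✓
(Aisle=X16, Category=436): row 6 → {Reorder,Stock} = (5, 65) ✓
(Aisle=X72, Category=436): row 10 → {Reorder,Stock} = (8, 69) ✓
(Aisle=X11, Category=424): rows 11, 12 → {Reorder,Stock} = (6, 67), (6, 67) ✓
Two rows agree on {Aisle, Category} but differ on {Reorder, Stock}, so {Aisle, Category} → {Reorder, Stock} does not hold.

No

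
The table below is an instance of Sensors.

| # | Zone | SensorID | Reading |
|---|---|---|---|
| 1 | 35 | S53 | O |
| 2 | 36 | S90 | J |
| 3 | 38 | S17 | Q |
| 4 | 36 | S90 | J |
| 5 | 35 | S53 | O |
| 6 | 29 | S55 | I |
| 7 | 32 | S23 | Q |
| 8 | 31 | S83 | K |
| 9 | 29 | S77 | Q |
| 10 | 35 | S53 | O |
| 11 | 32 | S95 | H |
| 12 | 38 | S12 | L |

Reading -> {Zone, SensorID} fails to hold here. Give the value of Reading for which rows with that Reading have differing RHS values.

Reading=O: rows 1, 5, 10 → {Zone,SensorID} = (35, S53), (35, S53), (35, S53) ✓
Reading=J: rows 2, 4 → {Zone,SensorID} = (36, S90), (36, S90) ✓
Reading=Q: rows 3, 7, 9 → {Zone,SensorID} takes values {(38, S17), (32, S23), (29, S77)} — violation
Reading=I: row 6 → {Zone,SensorID} = (29, S55) ✓
Reading=K: row 8 → {Zone,SensorID} = (31, S83) ✓
Reading=H: row 11 → {Zone,SensorID} = (32, S95) ✓
Reading=L: row 12 → {Zone,SensorID} = (38, S12) ✓
The only Reading value with inconsistent RHS is Reading=Q.

Q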